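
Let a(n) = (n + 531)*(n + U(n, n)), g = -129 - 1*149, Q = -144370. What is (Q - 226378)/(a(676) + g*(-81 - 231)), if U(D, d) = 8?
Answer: -13241/32583 ≈ -0.40638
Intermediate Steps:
g = -278 (g = -129 - 149 = -278)
a(n) = (8 + n)*(531 + n) (a(n) = (n + 531)*(n + 8) = (531 + n)*(8 + n) = (8 + n)*(531 + n))
(Q - 226378)/(a(676) + g*(-81 - 231)) = (-144370 - 226378)/((4248 + 676² + 539*676) - 278*(-81 - 231)) = -370748/((4248 + 456976 + 364364) - 278*(-312)) = -370748/(825588 + 86736) = -370748/912324 = -370748*1/912324 = -13241/32583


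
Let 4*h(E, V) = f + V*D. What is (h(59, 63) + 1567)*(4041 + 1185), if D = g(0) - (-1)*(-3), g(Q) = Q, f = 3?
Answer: 7946133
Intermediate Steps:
D = -3 (D = 0 - (-1)*(-3) = 0 - 1*3 = 0 - 3 = -3)
h(E, V) = ¾ - 3*V/4 (h(E, V) = (3 + V*(-3))/4 = (3 - 3*V)/4 = ¾ - 3*V/4)
(h(59, 63) + 1567)*(4041 + 1185) = ((¾ - ¾*63) + 1567)*(4041 + 1185) = ((¾ - 189/4) + 1567)*5226 = (-93/2 + 1567)*5226 = (3041/2)*5226 = 7946133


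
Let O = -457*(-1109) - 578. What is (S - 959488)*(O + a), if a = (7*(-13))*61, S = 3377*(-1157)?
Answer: -2436667307068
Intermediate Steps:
S = -3907189
O = 506235 (O = 506813 - 578 = 506235)
a = -5551 (a = -91*61 = -5551)
(S - 959488)*(O + a) = (-3907189 - 959488)*(506235 - 5551) = -4866677*500684 = -2436667307068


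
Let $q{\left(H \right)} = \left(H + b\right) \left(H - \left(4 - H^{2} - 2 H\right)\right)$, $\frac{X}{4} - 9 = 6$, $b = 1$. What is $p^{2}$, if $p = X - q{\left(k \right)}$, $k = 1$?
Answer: $3600$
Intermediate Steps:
$X = 60$ ($X = 36 + 4 \cdot 6 = 36 + 24 = 60$)
$q{\left(H \right)} = \left(1 + H\right) \left(-4 + H^{2} + 3 H\right)$ ($q{\left(H \right)} = \left(H + 1\right) \left(H - \left(4 - H^{2} - 2 H\right)\right) = \left(1 + H\right) \left(H + \left(-4 + H^{2} + 2 H\right)\right) = \left(1 + H\right) \left(-4 + H^{2} + 3 H\right)$)
$p = 60$ ($p = 60 - \left(-4 + 1^{3} - 1 + 4 \cdot 1^{2}\right) = 60 - \left(-4 + 1 - 1 + 4 \cdot 1\right) = 60 - \left(-4 + 1 - 1 + 4\right) = 60 - 0 = 60 + 0 = 60$)
$p^{2} = 60^{2} = 3600$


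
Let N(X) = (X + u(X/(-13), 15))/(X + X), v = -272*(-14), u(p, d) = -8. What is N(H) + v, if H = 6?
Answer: 22847/6 ≈ 3807.8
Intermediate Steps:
v = 3808
N(X) = (-8 + X)/(2*X) (N(X) = (X - 8)/(X + X) = (-8 + X)/((2*X)) = (-8 + X)*(1/(2*X)) = (-8 + X)/(2*X))
N(H) + v = (1/2)*(-8 + 6)/6 + 3808 = (1/2)*(1/6)*(-2) + 3808 = -1/6 + 3808 = 22847/6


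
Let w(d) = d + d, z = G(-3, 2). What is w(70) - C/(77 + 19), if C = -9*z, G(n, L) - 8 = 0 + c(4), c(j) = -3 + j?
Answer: 4507/32 ≈ 140.84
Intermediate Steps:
G(n, L) = 9 (G(n, L) = 8 + (0 + (-3 + 4)) = 8 + (0 + 1) = 8 + 1 = 9)
z = 9
w(d) = 2*d
C = -81 (C = -9*9 = -81)
w(70) - C/(77 + 19) = 2*70 - (-81)/(77 + 19) = 140 - (-81)/96 = 140 - 1*(-27/32) = 140 + 27/32 = 4507/32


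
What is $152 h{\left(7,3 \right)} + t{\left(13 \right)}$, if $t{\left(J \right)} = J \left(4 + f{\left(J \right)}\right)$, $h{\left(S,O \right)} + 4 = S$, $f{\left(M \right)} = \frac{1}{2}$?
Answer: $\frac{1029}{2} \approx 514.5$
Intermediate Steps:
$f{\left(M \right)} = \frac{1}{2}$
$h{\left(S,O \right)} = -4 + S$
$t{\left(J \right)} = \frac{9 J}{2}$ ($t{\left(J \right)} = J \left(4 + \frac{1}{2}\right) = J \frac{9}{2} = \frac{9 J}{2}$)
$152 h{\left(7,3 \right)} + t{\left(13 \right)} = 152 \left(-4 + 7\right) + \frac{9}{2} \cdot 13 = 152 \cdot 3 + \frac{117}{2} = 456 + \frac{117}{2} = \frac{1029}{2}$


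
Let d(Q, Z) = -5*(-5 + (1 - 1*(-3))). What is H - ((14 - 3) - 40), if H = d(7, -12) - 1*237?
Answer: -203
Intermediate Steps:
d(Q, Z) = 5 (d(Q, Z) = -5*(-5 + (1 + 3)) = -5*(-5 + 4) = -5*(-1) = 5)
H = -232 (H = 5 - 1*237 = 5 - 237 = -232)
H - ((14 - 3) - 40) = -232 - ((14 - 3) - 40) = -232 - (11 - 40) = -232 - 1*(-29) = -232 + 29 = -203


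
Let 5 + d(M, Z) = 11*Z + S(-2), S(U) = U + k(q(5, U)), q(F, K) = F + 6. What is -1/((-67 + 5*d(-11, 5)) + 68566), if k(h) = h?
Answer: -1/68794 ≈ -1.4536e-5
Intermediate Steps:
q(F, K) = 6 + F
S(U) = 11 + U (S(U) = U + (6 + 5) = U + 11 = 11 + U)
d(M, Z) = 4 + 11*Z (d(M, Z) = -5 + (11*Z + (11 - 2)) = -5 + (11*Z + 9) = -5 + (9 + 11*Z) = 4 + 11*Z)
-1/((-67 + 5*d(-11, 5)) + 68566) = -1/((-67 + 5*(4 + 11*5)) + 68566) = -1/((-67 + 5*(4 + 55)) + 68566) = -1/((-67 + 5*59) + 68566) = -1/((-67 + 295) + 68566) = -1/(228 + 68566) = -1/68794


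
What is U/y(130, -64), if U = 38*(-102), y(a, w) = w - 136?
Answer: 969/50 ≈ 19.380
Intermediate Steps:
y(a, w) = -136 + w
U = -3876
U/y(130, -64) = -3876/(-136 - 64) = -3876/(-200) = -3876*(-1/200) = 969/50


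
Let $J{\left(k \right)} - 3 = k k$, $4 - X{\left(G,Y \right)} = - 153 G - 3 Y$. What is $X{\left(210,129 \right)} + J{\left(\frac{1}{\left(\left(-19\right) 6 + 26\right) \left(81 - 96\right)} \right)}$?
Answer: $\frac{56669817601}{1742400} \approx 32524.0$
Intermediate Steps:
$X{\left(G,Y \right)} = 4 + 3 Y + 153 G$ ($X{\left(G,Y \right)} = 4 - \left(- 153 G - 3 Y\right) = 4 + \left(3 Y + 153 G\right) = 4 + 3 Y + 153 G$)
$J{\left(k \right)} = 3 + k^{2}$ ($J{\left(k \right)} = 3 + k k = 3 + k^{2}$)
$X{\left(210,129 \right)} + J{\left(\frac{1}{\left(\left(-19\right) 6 + 26\right) \left(81 - 96\right)} \right)} = \left(4 + 3 \cdot 129 + 153 \cdot 210\right) + \left(3 + \left(\frac{1}{\left(\left(-19\right) 6 + 26\right) \left(81 - 96\right)}\right)^{2}\right) = \left(4 + 387 + 32130\right) + \left(3 + \left(\frac{1}{\left(-114 + 26\right) \left(-15\right)}\right)^{2}\right) = 32521 + \left(3 + \left(\frac{1}{\left(-88\right) \left(-15\right)}\right)^{2}\right) = 32521 + \left(3 + \left(\frac{1}{1320}\right)^{2}\right) = 32521 + \left(3 + \frac{1}{1742400}\right) = 32521 + \frac{5227201}{1742400} = \frac{56669817601}{1742400}$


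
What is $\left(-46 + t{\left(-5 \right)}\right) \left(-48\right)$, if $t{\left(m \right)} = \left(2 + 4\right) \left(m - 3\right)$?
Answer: $4512$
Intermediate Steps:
$t{\left(m \right)} = -18 + 6 m$ ($t{\left(m \right)} = 6 \left(-3 + m\right) = -18 + 6 m$)
$\left(-46 + t{\left(-5 \right)}\right) \left(-48\right) = \left(-46 + \left(-18 + 6 \left(-5\right)\right)\right) \left(-48\right) = \left(-46 - 48\right) \left(-48\right) = \left(-94\right) \left(-48\right) = 4512$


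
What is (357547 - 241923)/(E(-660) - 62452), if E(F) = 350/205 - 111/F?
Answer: -1042928480/563300123 ≈ -1.8515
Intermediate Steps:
E(F) = 70/41 - 111/F (E(F) = 350*(1/205) - 111/F = 70/41 - 111/F)
(357547 - 241923)/(E(-660) - 62452) = (357547 - 241923)/((70/41 - 111/(-660)) - 62452) = 115624/((70/41 - 111*(-1/660)) - 62452) = 115624/((70/41 + 37/220) - 62452) = 115624/(16917/9020 - 62452) = 115624/(-563300123/9020) = 115624*(-9020/563300123) = -1042928480/563300123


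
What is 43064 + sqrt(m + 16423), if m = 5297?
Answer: 43064 + 2*sqrt(5430) ≈ 43211.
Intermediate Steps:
43064 + sqrt(m + 16423) = 43064 + sqrt(5297 + 16423) = 43064 + sqrt(21720) = 43064 + 2*sqrt(5430)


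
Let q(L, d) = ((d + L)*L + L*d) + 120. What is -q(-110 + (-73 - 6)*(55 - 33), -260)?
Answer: -4376184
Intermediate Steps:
q(L, d) = 120 + L*d + L*(L + d) (q(L, d) = ((L + d)*L + L*d) + 120 = (L*(L + d) + L*d) + 120 = (L*d + L*(L + d)) + 120 = 120 + L*d + L*(L + d))
-q(-110 + (-73 - 6)*(55 - 33), -260) = -(120 + (-110 + (-73 - 6)*(55 - 33))² + 2*(-110 + (-73 - 6)*(55 - 33))*(-260)) = -(120 + (-110 - 79*22)² + 2*(-110 - 79*22)*(-260)) = -(120 + (-110 - 1738)² + 2*(-110 - 1738)*(-260)) = -(120 + (-1848)² + 2*(-1848)*(-260)) = -(120 + 3415104 + 960960) = -1*4376184 = -4376184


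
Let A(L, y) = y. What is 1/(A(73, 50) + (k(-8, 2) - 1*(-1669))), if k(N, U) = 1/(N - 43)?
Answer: 51/87668 ≈ 0.00058174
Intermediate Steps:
k(N, U) = 1/(-43 + N)
1/(A(73, 50) + (k(-8, 2) - 1*(-1669))) = 1/(50 + (1/(-43 - 8) - 1*(-1669))) = 1/(50 + (1/(-51) + 1669)) = 1/(50 + (-1/51 + 1669)) = 1/(50 + 85118/51) = 1/(87668/51) = 51/87668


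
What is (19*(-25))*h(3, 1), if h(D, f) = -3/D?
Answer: 475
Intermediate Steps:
(19*(-25))*h(3, 1) = (19*(-25))*(-3/3) = -(-1425)/3 = -475*(-1) = 475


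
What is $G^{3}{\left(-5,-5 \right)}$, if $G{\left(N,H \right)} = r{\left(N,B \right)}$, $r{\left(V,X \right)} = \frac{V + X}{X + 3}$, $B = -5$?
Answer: $125$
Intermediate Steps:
$r{\left(V,X \right)} = \frac{V + X}{3 + X}$
$G{\left(N,H \right)} = \frac{5}{2} - \frac{N}{2}$ ($G{\left(N,H \right)} = \frac{N - 5}{3 - 5} = \frac{-5 + N}{-2} = - \frac{-5 + N}{2} = \frac{5}{2} - \frac{N}{2}$)
$G^{3}{\left(-5,-5 \right)} = \left(\frac{5}{2} - - \frac{5}{2}\right)^{3} = \left(\frac{5}{2} + \frac{5}{2}\right)^{3} = 5^{3} = 125$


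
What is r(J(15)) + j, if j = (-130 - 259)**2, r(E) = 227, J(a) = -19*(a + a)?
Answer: 151548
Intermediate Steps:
J(a) = -38*a
j = 151321 (j = (-389)**2 = 151321)
r(J(15)) + j = 227 + 151321 = 151548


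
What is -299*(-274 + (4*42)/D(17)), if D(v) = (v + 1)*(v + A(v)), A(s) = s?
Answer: 4174040/51 ≈ 81844.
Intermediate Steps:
D(v) = 2*v*(1 + v) (D(v) = (v + 1)*(v + v) = (1 + v)*(2*v) = 2*v*(1 + v))
-299*(-274 + (4*42)/D(17)) = -299*(-274 + (4*42)/((2*17*(1 + 17)))) = -299*(-274 + 168/((2*17*18))) = -299*(-274 + 168/612) = -299*(-274 + 168*(1/612)) = -299*(-274 + 14/51) = -299*(-13960/51) = 4174040/51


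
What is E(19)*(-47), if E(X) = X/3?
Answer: -893/3 ≈ -297.67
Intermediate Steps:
E(X) = X/3 (E(X) = X*(⅓) = X/3)
E(19)*(-47) = ((⅓)*19)*(-47) = (19/3)*(-47) = -893/3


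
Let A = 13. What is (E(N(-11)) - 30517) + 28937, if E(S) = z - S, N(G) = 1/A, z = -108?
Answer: -21945/13 ≈ -1688.1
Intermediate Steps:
N(G) = 1/13
E(S) = -108 - S
(E(N(-11)) - 30517) + 28937 = ((-108 - 1*1/13) - 30517) + 28937 = ((-108 - 1/13) - 30517) + 28937 = (-1405/13 - 30517) + 28937 = -398126/13 + 28937 = -21945/13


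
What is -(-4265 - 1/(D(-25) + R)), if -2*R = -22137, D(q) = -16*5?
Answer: 93731907/21977 ≈ 4265.0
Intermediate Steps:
D(q) = -80
R = 22137/2 (R = -½*(-22137) = 22137/2 ≈ 11069.)
-(-4265 - 1/(D(-25) + R)) = -(-4265 - 1/(-80 + 22137/2)) = -(-4265 - 1/21977/2) = -(-4265 - 1*2/21977) = -(-4265 - 2/21977) = -1*(-93731907/21977) = 93731907/21977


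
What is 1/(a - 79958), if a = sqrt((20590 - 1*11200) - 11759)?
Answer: -79958/6393284133 - I*sqrt(2369)/6393284133 ≈ -1.2507e-5 - 7.6131e-9*I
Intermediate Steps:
a = I*sqrt(2369) (a = sqrt((20590 - 11200) - 11759) = sqrt(9390 - 11759) = sqrt(-2369) = I*sqrt(2369) ≈ 48.672*I)
1/(a - 79958) = 1/(I*sqrt(2369) - 79958) = 1/(-79958 + I*sqrt(2369))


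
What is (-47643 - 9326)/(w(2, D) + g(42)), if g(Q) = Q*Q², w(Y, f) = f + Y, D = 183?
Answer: -56969/74273 ≈ -0.76702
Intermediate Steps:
w(Y, f) = Y + f
g(Q) = Q³
(-47643 - 9326)/(w(2, D) + g(42)) = (-47643 - 9326)/((2 + 183) + 42³) = -56969/(185 + 74088) = -56969/74273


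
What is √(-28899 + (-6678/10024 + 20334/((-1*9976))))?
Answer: I*√1439999778098145/223213 ≈ 170.01*I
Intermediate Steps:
√(-28899 + (-6678/10024 + 20334/((-1*9976)))) = √(-28899 + (-6678*1/10024 + 20334/(-9976))) = √(-28899 + (-477/716 + 20334*(-1/9976))) = √(-28899 + (-477/716 - 10167/4988)) = √(-28899 - 603678/223213) = √(-6451236165/223213) = I*√1439999778098145/223213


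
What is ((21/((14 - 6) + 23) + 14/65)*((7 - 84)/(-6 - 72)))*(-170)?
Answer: -2354891/15717 ≈ -149.83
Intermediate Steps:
((21/((14 - 6) + 23) + 14/65)*((7 - 84)/(-6 - 72)))*(-170) = ((21/(8 + 23) + 14*(1/65))*(-77/(-78)))*(-170) = ((21/31 + 14/65)*(-77*(-1/78)))*(-170) = ((21*(1/31) + 14/65)*(77/78))*(-170) = ((21/31 + 14/65)*(77/78))*(-170) = ((1799/2015)*(77/78))*(-170) = (138523/157170)*(-170) = -2354891/15717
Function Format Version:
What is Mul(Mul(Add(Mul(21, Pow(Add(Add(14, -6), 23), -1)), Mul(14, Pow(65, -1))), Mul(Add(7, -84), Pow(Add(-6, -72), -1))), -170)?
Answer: Rational(-2354891, 15717) ≈ -149.83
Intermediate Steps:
Mul(Mul(Add(Mul(21, Pow(Add(Add(14, -6), 23), -1)), Mul(14, Pow(65, -1))), Mul(Add(7, -84), Pow(Add(-6, -72), -1))), -170) = Mul(Mul(Add(Mul(21, Pow(Add(8, 23), -1)), Mul(14, Rational(1, 65))), Mul(-77, Pow(-78, -1))), -170) = Mul(Mul(Add(Mul(21, Pow(31, -1)), Rational(14, 65)), Mul(-77, Rational(-1, 78))), -170) = Mul(Mul(Add(Mul(21, Rational(1, 31)), Rational(14, 65)), Rational(77, 78)), -170) = Mul(Mul(Add(Rational(21, 31), Rational(14, 65)), Rational(77, 78)), -170) = Mul(Mul(Rational(1799, 2015), Rational(77, 78)), -170) = Mul(Rational(138523, 157170), -170) = Rational(-2354891, 15717)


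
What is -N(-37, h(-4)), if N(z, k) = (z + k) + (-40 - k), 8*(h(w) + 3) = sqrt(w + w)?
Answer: 77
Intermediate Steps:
h(w) = -3 + sqrt(2)*sqrt(w)/8 (h(w) = -3 + sqrt(w + w)/8 = -3 + sqrt(2*w)/8 = -3 + (sqrt(2)*sqrt(w))/8 = -3 + sqrt(2)*sqrt(w)/8)
N(z, k) = -40 + z (N(z, k) = (k + z) + (-40 - k) = -40 + z)
-N(-37, h(-4)) = -(-40 - 37) = -1*(-77) = 77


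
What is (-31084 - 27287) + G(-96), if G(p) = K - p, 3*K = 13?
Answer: -174812/3 ≈ -58271.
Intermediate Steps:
K = 13/3 (K = (1/3)*13 = 13/3 ≈ 4.3333)
G(p) = 13/3 - p
(-31084 - 27287) + G(-96) = (-31084 - 27287) + (13/3 - 1*(-96)) = -58371 + (13/3 + 96) = -58371 + 301/3 = -174812/3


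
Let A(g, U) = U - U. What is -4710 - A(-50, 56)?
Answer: -4710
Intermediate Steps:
A(g, U) = 0
-4710 - A(-50, 56) = -4710 - 1*0 = -4710 + 0 = -4710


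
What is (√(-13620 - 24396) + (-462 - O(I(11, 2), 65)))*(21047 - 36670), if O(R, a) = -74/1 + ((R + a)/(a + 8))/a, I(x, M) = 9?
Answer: 28764036482/4745 - 374952*I*√66 ≈ 6.062e+6 - 3.0461e+6*I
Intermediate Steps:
O(R, a) = -74 + (R + a)/(a*(8 + a)) (O(R, a) = -74*1 + ((R + a)/(8 + a))/a = -74 + ((R + a)/(8 + a))/a = -74 + (R + a)/(a*(8 + a)))
(√(-13620 - 24396) + (-462 - O(I(11, 2), 65)))*(21047 - 36670) = (√(-13620 - 24396) + (-462 - (9 - 591*65 - 74*65²)/(65*(8 + 65))))*(21047 - 36670) = (√(-38016) + (-462 - (9 - 38415 - 74*4225)/(65*73)))*(-15623) = (24*I*√66 + (-462 - (9 - 38415 - 312650)/(65*73)))*(-15623) = (24*I*√66 + (-462 - (-351056)/(65*73)))*(-15623) = (24*I*√66 + (-462 - 1*(-351056/4745)))*(-15623) = (24*I*√66 + (-462 + 351056/4745))*(-15623) = (24*I*√66 - 1841134/4745)*(-15623) = (-1841134/4745 + 24*I*√66)*(-15623) = 28764036482/4745 - 374952*I*√66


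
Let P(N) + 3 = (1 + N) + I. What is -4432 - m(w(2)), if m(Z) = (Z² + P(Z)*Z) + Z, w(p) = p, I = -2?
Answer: -4434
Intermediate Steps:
P(N) = -4 + N (P(N) = -3 + ((1 + N) - 2) = -3 + (-1 + N) = -4 + N)
m(Z) = Z + Z² + Z*(-4 + Z) (m(Z) = (Z² + (-4 + Z)*Z) + Z = (Z² + Z*(-4 + Z)) + Z = Z + Z² + Z*(-4 + Z))
-4432 - m(w(2)) = -4432 - 2*(-3 + 2*2) = -4432 - 2*(-3 + 4) = -4432 - 2 = -4434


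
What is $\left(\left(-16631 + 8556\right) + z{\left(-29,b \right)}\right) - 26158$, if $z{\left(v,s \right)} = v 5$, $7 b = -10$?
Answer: $-34378$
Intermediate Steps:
$b = - \frac{10}{7}$ ($b = \frac{1}{7} \left(-10\right) = - \frac{10}{7} \approx -1.4286$)
$z{\left(v,s \right)} = 5 v$
$\left(\left(-16631 + 8556\right) + z{\left(-29,b \right)}\right) - 26158 = \left(\left(-16631 + 8556\right) + 5 \left(-29\right)\right) - 26158 = \left(-8075 - 145\right) - 26158 = -8220 - 26158 = -34378$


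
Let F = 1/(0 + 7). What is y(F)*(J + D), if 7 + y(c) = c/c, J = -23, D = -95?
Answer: 708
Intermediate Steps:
F = ⅐ (F = 1/7 = ⅐ ≈ 0.14286)
y(c) = -6 (y(c) = -7 + c/c = -7 + 1 = -6)
y(F)*(J + D) = -6*(-23 - 95) = -6*(-118) = 708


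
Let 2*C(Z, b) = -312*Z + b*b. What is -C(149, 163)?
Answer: 19919/2 ≈ 9959.5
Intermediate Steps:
C(Z, b) = b**2/2 - 156*Z (C(Z, b) = (-312*Z + b*b)/2 = (-312*Z + b**2)/2 = (b**2 - 312*Z)/2 = b**2/2 - 156*Z)
-C(149, 163) = -((1/2)*163**2 - 156*149) = -((1/2)*26569 - 23244) = -(26569/2 - 23244) = -1*(-19919/2) = 19919/2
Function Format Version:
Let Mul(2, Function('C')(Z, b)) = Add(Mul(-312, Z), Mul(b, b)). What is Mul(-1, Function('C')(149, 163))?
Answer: Rational(19919, 2) ≈ 9959.5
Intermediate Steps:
Function('C')(Z, b) = Add(Mul(Rational(1, 2), Pow(b, 2)), Mul(-156, Z)) (Function('C')(Z, b) = Mul(Rational(1, 2), Add(Mul(-312, Z), Mul(b, b))) = Mul(Rational(1, 2), Add(Mul(-312, Z), Pow(b, 2))) = Mul(Rational(1, 2), Add(Pow(b, 2), Mul(-312, Z))) = Add(Mul(Rational(1, 2), Pow(b, 2)), Mul(-156, Z)))
Mul(-1, Function('C')(149, 163)) = Mul(-1, Add(Mul(Rational(1, 2), Pow(163, 2)), Mul(-156, 149))) = Mul(-1, Add(Mul(Rational(1, 2), 26569), -23244)) = Mul(-1, Add(Rational(26569, 2), -23244)) = Mul(-1, Rational(-19919, 2)) = Rational(19919, 2)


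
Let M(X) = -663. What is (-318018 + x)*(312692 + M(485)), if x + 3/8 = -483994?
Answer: -2002008954871/8 ≈ -2.5025e+11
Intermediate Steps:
x = -3871955/8 (x = -3/8 - 483994 = -3871955/8 ≈ -4.8399e+5)
(-318018 + x)*(312692 + M(485)) = (-318018 - 3871955/8)*(312692 - 663) = -6416099/8*312029 = -2002008954871/8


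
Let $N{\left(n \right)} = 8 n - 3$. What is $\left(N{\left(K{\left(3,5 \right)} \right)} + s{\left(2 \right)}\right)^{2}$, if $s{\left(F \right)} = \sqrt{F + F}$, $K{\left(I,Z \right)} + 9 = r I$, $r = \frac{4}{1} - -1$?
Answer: $2209$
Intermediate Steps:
$r = 5$ ($r = 4 \cdot 1 + 1 = 4 + 1 = 5$)
$K{\left(I,Z \right)} = -9 + 5 I$
$s{\left(F \right)} = \sqrt{2} \sqrt{F}$ ($s{\left(F \right)} = \sqrt{2 F} = \sqrt{2} \sqrt{F}$)
$N{\left(n \right)} = -3 + 8 n$
$\left(N{\left(K{\left(3,5 \right)} \right)} + s{\left(2 \right)}\right)^{2} = \left(\left(-3 + 8 \left(-9 + 5 \cdot 3\right)\right) + \sqrt{2} \sqrt{2}\right)^{2} = \left(\left(-3 + 8 \left(-9 + 15\right)\right) + 2\right)^{2} = \left(\left(-3 + 8 \cdot 6\right) + 2\right)^{2} = \left(\left(-3 + 48\right) + 2\right)^{2} = \left(45 + 2\right)^{2} = 47^{2} = 2209$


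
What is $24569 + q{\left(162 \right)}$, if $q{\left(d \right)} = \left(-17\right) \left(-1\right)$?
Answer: $24586$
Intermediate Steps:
$q{\left(d \right)} = 17$
$24569 + q{\left(162 \right)} = 24569 + 17 = 24586$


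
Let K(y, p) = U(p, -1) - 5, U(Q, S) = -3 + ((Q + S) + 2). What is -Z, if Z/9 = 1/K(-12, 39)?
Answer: -9/32 ≈ -0.28125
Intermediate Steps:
U(Q, S) = -1 + Q + S (U(Q, S) = -3 + (2 + Q + S) = -1 + Q + S)
K(y, p) = -7 + p (K(y, p) = (-1 + p - 1) - 5 = (-2 + p) - 5 = -7 + p)
Z = 9/32 (Z = 9/(-7 + 39) = 9/32 ≈ 0.28125)
-Z = -1*9/32 = -9/32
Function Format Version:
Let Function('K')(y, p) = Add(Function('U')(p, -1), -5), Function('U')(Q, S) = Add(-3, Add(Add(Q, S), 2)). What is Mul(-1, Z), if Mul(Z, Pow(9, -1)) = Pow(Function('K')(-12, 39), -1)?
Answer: Rational(-9, 32) ≈ -0.28125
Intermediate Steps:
Function('U')(Q, S) = Add(-1, Q, S) (Function('U')(Q, S) = Add(-3, Add(2, Q, S)) = Add(-1, Q, S))
Function('K')(y, p) = Add(-7, p) (Function('K')(y, p) = Add(Add(-1, p, -1), -5) = Add(Add(-2, p), -5) = Add(-7, p))
Z = Rational(9, 32) (Z = Mul(9, Pow(Add(-7, 39), -1)) = Mul(9, Pow(32, -1)) = Mul(9, Rational(1, 32)) = Rational(9, 32) ≈ 0.28125)
Mul(-1, Z) = Mul(-1, Rational(9, 32)) = Rational(-9, 32)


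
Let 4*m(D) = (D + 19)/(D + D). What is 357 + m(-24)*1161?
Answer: 24783/64 ≈ 387.23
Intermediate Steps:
m(D) = (19 + D)/(8*D) (m(D) = ((D + 19)/(D + D))/4 = ((19 + D)/((2*D)))/4 = ((19 + D)*(1/(2*D)))/4 = ((19 + D)/(2*D))/4 = (19 + D)/(8*D))
357 + m(-24)*1161 = 357 + ((1/8)*(19 - 24)/(-24))*1161 = 357 + ((1/8)*(-1/24)*(-5))*1161 = 357 + (5/192)*1161 = 357 + 1935/64 = 24783/64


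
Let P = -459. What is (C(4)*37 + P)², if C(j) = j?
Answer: 96721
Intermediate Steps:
(C(4)*37 + P)² = (4*37 - 459)² = (148 - 459)² = (-311)² = 96721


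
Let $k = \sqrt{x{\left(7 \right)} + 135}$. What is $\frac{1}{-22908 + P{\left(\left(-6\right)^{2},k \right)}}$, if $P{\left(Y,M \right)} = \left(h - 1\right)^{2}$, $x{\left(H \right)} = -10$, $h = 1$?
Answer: $- \frac{1}{22908} \approx -4.3653 \cdot 10^{-5}$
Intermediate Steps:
$k = 5 \sqrt{5}$ ($k = \sqrt{-10 + 135} = \sqrt{125} = 5 \sqrt{5} \approx 11.18$)
$P{\left(Y,M \right)} = 0$ ($P{\left(Y,M \right)} = \left(1 - 1\right)^{2} = 0^{2} = 0$)
$\frac{1}{-22908 + P{\left(\left(-6\right)^{2},k \right)}} = \frac{1}{-22908 + 0} = \frac{1}{-22908} = - \frac{1}{22908}$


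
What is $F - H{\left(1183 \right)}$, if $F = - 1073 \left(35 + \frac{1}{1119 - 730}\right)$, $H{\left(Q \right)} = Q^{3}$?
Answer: $- \frac{644041254411}{389} \approx -1.6556 \cdot 10^{9}$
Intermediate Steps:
$F = - \frac{14609968}{389}$ ($F = - 1073 \left(35 + \frac{1}{389}\right) = \left(-1073\right) \frac{13616}{389} = - \frac{14609968}{389} \approx -37558.0$)
$F - H{\left(1183 \right)} = - \frac{14609968}{389} - 1183^{3} = - \frac{14609968}{389} - 1655595487 = - \frac{644041254411}{389}$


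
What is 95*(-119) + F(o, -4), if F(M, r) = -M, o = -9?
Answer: -11296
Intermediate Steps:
95*(-119) + F(o, -4) = 95*(-119) - 1*(-9) = -11305 + 9 = -11296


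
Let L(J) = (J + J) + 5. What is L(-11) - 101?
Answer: -118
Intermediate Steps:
L(J) = 5 + 2*J (L(J) = 2*J + 5 = 5 + 2*J)
L(-11) - 101 = (5 + 2*(-11)) - 101 = (5 - 22) - 101 = -17 - 101 = -118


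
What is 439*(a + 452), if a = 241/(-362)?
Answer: 71725137/362 ≈ 1.9814e+5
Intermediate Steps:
a = -241/362 (a = 241*(-1/362) = -241/362 ≈ -0.66575)
439*(a + 452) = 439*(-241/362 + 452) = 439*(163383/362) = 71725137/362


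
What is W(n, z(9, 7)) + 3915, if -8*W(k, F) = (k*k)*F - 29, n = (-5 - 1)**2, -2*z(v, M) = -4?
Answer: 28757/8 ≈ 3594.6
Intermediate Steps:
z(v, M) = 2 (z(v, M) = -1/2*(-4) = 2)
n = 36 (n = (-6)**2 = 36)
W(k, F) = 29/8 - F*k**2/8 (W(k, F) = -((k*k)*F - 29)/8 = -(k**2*F - 29)/8 = -(F*k**2 - 29)/8 = -(-29 + F*k**2)/8 = 29/8 - F*k**2/8)
W(n, z(9, 7)) + 3915 = (29/8 - 1/8*2*36**2) + 3915 = (29/8 - 1/8*2*1296) + 3915 = (29/8 - 324) + 3915 = -2563/8 + 3915 = 28757/8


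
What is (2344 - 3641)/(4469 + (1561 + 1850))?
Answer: -1297/7880 ≈ -0.16459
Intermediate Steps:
(2344 - 3641)/(4469 + (1561 + 1850)) = -1297/(4469 + 3411) = -1297/7880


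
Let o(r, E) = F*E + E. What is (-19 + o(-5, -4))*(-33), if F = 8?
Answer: 1815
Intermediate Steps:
o(r, E) = 9*E (o(r, E) = 8*E + E = 9*E)
(-19 + o(-5, -4))*(-33) = (-19 + 9*(-4))*(-33) = (-19 - 36)*(-33) = -55*(-33) = 1815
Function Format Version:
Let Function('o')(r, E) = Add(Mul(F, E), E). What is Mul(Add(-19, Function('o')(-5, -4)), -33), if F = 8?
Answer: 1815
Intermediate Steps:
Function('o')(r, E) = Mul(9, E) (Function('o')(r, E) = Add(Mul(8, E), E) = Mul(9, E))
Mul(Add(-19, Function('o')(-5, -4)), -33) = Mul(Add(-19, Mul(9, -4)), -33) = Mul(Add(-19, -36), -33) = Mul(-55, -33) = 1815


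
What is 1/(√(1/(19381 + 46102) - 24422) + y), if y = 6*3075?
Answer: 16108818/297229015111 - I*√4188884187939/4458435226665 ≈ 5.4197e-5 - 4.5906e-7*I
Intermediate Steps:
y = 18450
1/(√(1/(19381 + 46102) - 24422) + y) = 1/(√(1/(19381 + 46102) - 24422) + 18450) = 1/(√(1/65483 - 24422) + 18450) = 1/(√(-1599225825/65483) + 18450) = 1/(5*I*√4188884187939/65483 + 18450) = 1/(18450 + 5*I*√4188884187939/65483)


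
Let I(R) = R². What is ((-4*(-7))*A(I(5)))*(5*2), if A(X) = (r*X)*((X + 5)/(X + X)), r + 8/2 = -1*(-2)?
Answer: -8400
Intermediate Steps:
r = -2 (r = -4 - 1*(-2) = -4 + 2 = -2)
A(X) = -5 - X (A(X) = (-2*X)*((X + 5)/(X + X)) = (-2*X)*((5 + X)/((2*X))) = (-2*X)*((5 + X)*(1/(2*X))) = (-2*X)*((5 + X)/(2*X)) = -5 - X)
((-4*(-7))*A(I(5)))*(5*2) = ((-4*(-7))*(-5 - 1*5²))*(5*2) = (28*(-5 - 1*25))*10 = (28*(-5 - 25))*10 = (28*(-30))*10 = -840*10 = -8400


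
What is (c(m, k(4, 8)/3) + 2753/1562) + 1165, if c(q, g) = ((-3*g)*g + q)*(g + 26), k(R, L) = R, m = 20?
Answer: 22038043/14058 ≈ 1567.7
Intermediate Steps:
c(q, g) = (26 + g)*(q - 3*g²) (c(q, g) = (-3*g² + q)*(26 + g) = (q - 3*g²)*(26 + g) = (26 + g)*(q - 3*g²))
(c(m, k(4, 8)/3) + 2753/1562) + 1165 = ((-78*(4/3)² - 3*(4/3)³ + 26*20 + (4/3)*20) + 2753/1562) + 1165 = ((-78*(4*(⅓))² - 3*(4*(⅓))³ + 520 + (4*(⅓))*20) + 2753*(1/1562)) + 1165 = ((-78*(4/3)² - 3*(4/3)³ + 520 + (4/3)*20) + 2753/1562) + 1165 = ((-78*16/9 - 3*64/27 + 520 + 80/3) + 2753/1562) + 1165 = ((-416/3 - 64/9 + 520 + 80/3) + 2753/1562) + 1165 = (3608/9 + 2753/1562) + 1165 = 5660473/14058 + 1165 = 22038043/14058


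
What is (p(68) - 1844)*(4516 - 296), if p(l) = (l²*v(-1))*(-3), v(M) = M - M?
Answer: -7781680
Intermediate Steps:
v(M) = 0
p(l) = 0 (p(l) = (l²*0)*(-3) = 0*(-3) = 0)
(p(68) - 1844)*(4516 - 296) = (0 - 1844)*(4516 - 296) = -1844*4220 = -7781680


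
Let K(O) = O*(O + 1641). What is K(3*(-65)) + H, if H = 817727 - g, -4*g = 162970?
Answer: 1152999/2 ≈ 5.7650e+5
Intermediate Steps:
g = -81485/2 (g = -¼*162970 = -81485/2 ≈ -40743.)
K(O) = O*(1641 + O)
H = 1716939/2 (H = 817727 - 1*(-81485/2) = 817727 + 81485/2 = 1716939/2 ≈ 8.5847e+5)
K(3*(-65)) + H = (3*(-65))*(1641 + 3*(-65)) + 1716939/2 = -195*(1641 - 195) + 1716939/2 = -195*1446 + 1716939/2 = -281970 + 1716939/2 = 1152999/2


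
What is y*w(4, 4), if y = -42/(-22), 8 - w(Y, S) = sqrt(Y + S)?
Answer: 168/11 - 42*sqrt(2)/11 ≈ 9.8730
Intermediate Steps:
w(Y, S) = 8 - sqrt(S + Y) (w(Y, S) = 8 - sqrt(Y + S) = 8 - sqrt(S + Y))
y = 21/11 (y = -42*(-1/22) = 21/11 ≈ 1.9091)
y*w(4, 4) = 21*(8 - sqrt(4 + 4))/11 = 21*(8 - sqrt(8))/11 = 21*(8 - 2*sqrt(2))/11 = 168/11 - 42*sqrt(2)/11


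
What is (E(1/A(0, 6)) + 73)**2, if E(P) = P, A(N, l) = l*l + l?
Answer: 9406489/1764 ≈ 5332.5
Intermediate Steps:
A(N, l) = l + l**2 (A(N, l) = l**2 + l = l + l**2)
(E(1/A(0, 6)) + 73)**2 = (1/(6*(1 + 6)) + 73)**2 = (1/(6*7) + 73)**2 = (1/42 + 73)**2 = (3067/42)**2 = 9406489/1764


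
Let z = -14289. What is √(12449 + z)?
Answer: 4*I*√115 ≈ 42.895*I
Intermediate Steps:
√(12449 + z) = √(12449 - 14289) = √(-1840) = 4*I*√115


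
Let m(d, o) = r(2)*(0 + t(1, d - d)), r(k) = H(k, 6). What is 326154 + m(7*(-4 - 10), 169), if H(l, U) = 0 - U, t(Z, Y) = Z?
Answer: 326148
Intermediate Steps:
H(l, U) = -U
r(k) = -6 (r(k) = -1*6 = -6)
m(d, o) = -6 (m(d, o) = -6*(0 + 1) = -6*1 = -6)
326154 + m(7*(-4 - 10), 169) = 326154 - 6 = 326148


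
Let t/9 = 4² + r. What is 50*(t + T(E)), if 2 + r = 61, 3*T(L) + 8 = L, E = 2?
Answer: 33650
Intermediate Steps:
T(L) = -8/3 + L/3
r = 59 (r = -2 + 61 = 59)
t = 675 (t = 9*(4² + 59) = 9*(16 + 59) = 9*75 = 675)
50*(t + T(E)) = 50*(675 + (-8/3 + (⅓)*2)) = 50*(675 + (-8/3 + ⅔)) = 50*(675 - 2) = 50*673 = 33650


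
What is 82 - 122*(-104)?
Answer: 12770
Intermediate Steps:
82 - 122*(-104) = 82 + 12688 = 12770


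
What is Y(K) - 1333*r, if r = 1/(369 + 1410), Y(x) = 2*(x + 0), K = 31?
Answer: 108965/1779 ≈ 61.251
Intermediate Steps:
Y(x) = 2*x
r = 1/1779 ≈ 0.00056211
Y(K) - 1333*r = 2*31 - 1333*1/1779 = 62 - 1333/1779 = 108965/1779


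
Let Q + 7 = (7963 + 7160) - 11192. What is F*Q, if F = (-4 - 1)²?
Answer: 98100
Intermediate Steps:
Q = 3924 (Q = -7 + ((7963 + 7160) - 11192) = -7 + (15123 - 11192) = -7 + 3931 = 3924)
F = 25 (F = (-5)² = 25)
F*Q = 25*3924 = 98100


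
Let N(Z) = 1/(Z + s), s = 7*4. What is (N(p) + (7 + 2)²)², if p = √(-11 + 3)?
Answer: (-5095873*I + 735156*√2)/(8*(-97*I + 14*√2)) ≈ 6566.7 - 0.57879*I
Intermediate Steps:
s = 28
p = 2*I*√2 (p = √(-8) = 2*I*√2 ≈ 2.8284*I)
N(Z) = 1/(28 + Z) (N(Z) = 1/(Z + 28) = 1/(28 + Z))
(N(p) + (7 + 2)²)² = (1/(28 + 2*I*√2) + (7 + 2)²)² = (1/(28 + 2*I*√2) + 9²)² = (1/(28 + 2*I*√2) + 81)² = (81 + 1/(28 + 2*I*√2))²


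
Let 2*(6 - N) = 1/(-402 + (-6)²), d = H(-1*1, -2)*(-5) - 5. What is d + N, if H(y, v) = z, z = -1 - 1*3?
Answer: 15373/732 ≈ 21.001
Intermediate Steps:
z = -4 (z = -1 - 3 = -4)
H(y, v) = -4
d = 15 (d = -4*(-5) - 5 = 20 - 5 = 15)
N = 4393/732 (N = 6 - 1/(2*(-402 + (-6)²)) = 6 - 1/(2*(-402 + 36)) = 6 - ½/(-366) = 6 - ½*(-1/366) = 6 + 1/732 = 4393/732 ≈ 6.0014)
d + N = 15 + 4393/732 = 15373/732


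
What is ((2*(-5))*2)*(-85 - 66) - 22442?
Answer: -19422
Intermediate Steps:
((2*(-5))*2)*(-85 - 66) - 22442 = -10*2*(-151) - 22442 = -20*(-151) - 22442 = 3020 - 22442 = -19422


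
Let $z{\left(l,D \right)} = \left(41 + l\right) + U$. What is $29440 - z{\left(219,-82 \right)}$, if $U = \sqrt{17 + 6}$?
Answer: $29180 - \sqrt{23} \approx 29175.0$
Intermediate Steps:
$U = \sqrt{23} \approx 4.7958$
$z{\left(l,D \right)} = 41 + l + \sqrt{23}$ ($z{\left(l,D \right)} = \left(41 + l\right) + \sqrt{23} = 41 + l + \sqrt{23}$)
$29440 - z{\left(219,-82 \right)} = 29440 - \left(41 + 219 + \sqrt{23}\right) = 29440 - \left(260 + \sqrt{23}\right) = 29180 - \sqrt{23}$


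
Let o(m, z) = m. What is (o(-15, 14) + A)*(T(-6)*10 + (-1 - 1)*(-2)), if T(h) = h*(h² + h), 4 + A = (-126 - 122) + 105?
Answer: 290952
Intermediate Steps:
A = -147 (A = -4 + ((-126 - 122) + 105) = -4 + (-248 + 105) = -4 - 143 = -147)
T(h) = h*(h + h²)
(o(-15, 14) + A)*(T(-6)*10 + (-1 - 1)*(-2)) = (-15 - 147)*(((-6)²*(1 - 6))*10 + (-1 - 1)*(-2)) = -162*((36*(-5))*10 - 2*(-2)) = -162*(-180*10 + 4) = -162*(-1800 + 4) = -162*(-1796) = 290952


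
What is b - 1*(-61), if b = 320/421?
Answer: 26001/421 ≈ 61.760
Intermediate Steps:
b = 320/421 (b = 320*(1/421) = 320/421 ≈ 0.76009)
b - 1*(-61) = 320/421 - 1*(-61) = 320/421 + 61 = 26001/421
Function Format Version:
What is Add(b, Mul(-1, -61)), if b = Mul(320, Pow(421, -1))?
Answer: Rational(26001, 421) ≈ 61.760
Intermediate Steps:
b = Rational(320, 421) (b = Mul(320, Rational(1, 421)) = Rational(320, 421) ≈ 0.76009)
Add(b, Mul(-1, -61)) = Add(Rational(320, 421), Mul(-1, -61)) = Add(Rational(320, 421), 61) = Rational(26001, 421)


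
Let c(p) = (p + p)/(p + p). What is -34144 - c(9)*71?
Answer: -34215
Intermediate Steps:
c(p) = 1 (c(p) = (2*p)/((2*p)) = (2*p)*(1/(2*p)) = 1)
-34144 - c(9)*71 = -34144 - 71 = -34215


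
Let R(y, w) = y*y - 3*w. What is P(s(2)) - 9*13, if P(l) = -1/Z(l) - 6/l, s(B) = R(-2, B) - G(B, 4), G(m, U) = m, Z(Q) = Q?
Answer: -461/4 ≈ -115.25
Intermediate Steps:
R(y, w) = y² - 3*w
s(B) = 4 - 4*B (s(B) = ((-2)² - 3*B) - B = (4 - 3*B) - B = 4 - 4*B)
P(l) = -7/l (P(l) = -1/l - 6/l = -7/l)
P(s(2)) - 9*13 = -7/(4 - 4*2) - 9*13 = -7/(4 - 8) - 117 = -7/(-4) - 117 = -7*(-¼) - 117 = 7/4 - 117 = -461/4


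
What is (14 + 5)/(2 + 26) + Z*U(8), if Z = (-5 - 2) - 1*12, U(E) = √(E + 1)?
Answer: -1577/28 ≈ -56.321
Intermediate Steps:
U(E) = √(1 + E)
Z = -19 (Z = -7 - 12 = -19)
(14 + 5)/(2 + 26) + Z*U(8) = (14 + 5)/(2 + 26) - 19*√(1 + 8) = 19/28 - 19*√9 = 19*(1/28) - 19*3 = 19/28 - 57 = -1577/28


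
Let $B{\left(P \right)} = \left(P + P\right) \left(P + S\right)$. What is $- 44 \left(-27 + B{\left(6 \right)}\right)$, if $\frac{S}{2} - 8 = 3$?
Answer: $-13596$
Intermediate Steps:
$S = 22$ ($S = 16 + 2 \cdot 3 = 16 + 6 = 22$)
$B{\left(P \right)} = 2 P \left(22 + P\right)$ ($B{\left(P \right)} = \left(P + P\right) \left(P + 22\right) = 2 P \left(22 + P\right)$)
$- 44 \left(-27 + B{\left(6 \right)}\right) = - 44 \left(-27 + 2 \cdot 6 \left(22 + 6\right)\right) = - 44 \left(-27 + 2 \cdot 6 \cdot 28\right) = - 44 \left(-27 + 336\right) = \left(-44\right) 309 = -13596$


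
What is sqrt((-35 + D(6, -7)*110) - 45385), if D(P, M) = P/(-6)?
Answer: I*sqrt(45530) ≈ 213.38*I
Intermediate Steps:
D(P, M) = -P/6 (D(P, M) = P*(-1/6) = -P/6)
sqrt((-35 + D(6, -7)*110) - 45385) = sqrt((-35 - 1/6*6*110) - 45385) = sqrt((-35 - 1*110) - 45385) = sqrt((-35 - 110) - 45385) = sqrt(-145 - 45385) = sqrt(-45530) = I*sqrt(45530)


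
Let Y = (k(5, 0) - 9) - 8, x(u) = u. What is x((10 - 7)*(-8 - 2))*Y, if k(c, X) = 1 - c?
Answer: 630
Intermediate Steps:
Y = -21 (Y = ((1 - 1*5) - 9) - 8 = ((1 - 5) - 9) - 8 = (-4 - 9) - 8 = -13 - 8 = -21)
x((10 - 7)*(-8 - 2))*Y = ((10 - 7)*(-8 - 2))*(-21) = (3*(-10))*(-21) = -30*(-21) = 630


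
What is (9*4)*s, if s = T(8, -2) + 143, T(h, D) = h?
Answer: 5436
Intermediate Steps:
s = 151 (s = 8 + 143 = 151)
(9*4)*s = (9*4)*151 = 36*151 = 5436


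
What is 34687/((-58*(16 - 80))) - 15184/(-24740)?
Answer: 228629847/22958720 ≈ 9.9583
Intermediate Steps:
34687/((-58*(16 - 80))) - 15184/(-24740) = 34687/((-58*(-64))) - 15184*(-1/24740) = 34687/3712 + 3796/6185 = 228629847/22958720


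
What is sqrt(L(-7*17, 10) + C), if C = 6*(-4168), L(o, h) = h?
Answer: I*sqrt(24998) ≈ 158.11*I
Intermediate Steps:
C = -25008
sqrt(L(-7*17, 10) + C) = sqrt(10 - 25008) = sqrt(-24998) = I*sqrt(24998)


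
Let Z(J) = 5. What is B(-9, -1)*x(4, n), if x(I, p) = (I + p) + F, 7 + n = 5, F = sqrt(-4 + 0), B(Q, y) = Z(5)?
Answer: 10 + 10*I ≈ 10.0 + 10.0*I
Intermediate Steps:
B(Q, y) = 5
F = 2*I (F = sqrt(-4) = 2*I ≈ 2.0*I)
n = -2 (n = -7 + 5 = -2)
x(I, p) = I + p + 2*I (x(I, p) = (I + p) + 2*I = I + p + 2*I)
B(-9, -1)*x(4, n) = 5*(4 - 2 + 2*I) = 5*(2 + 2*I) = 10 + 10*I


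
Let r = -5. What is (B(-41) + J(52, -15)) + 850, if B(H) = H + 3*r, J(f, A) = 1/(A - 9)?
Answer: 19055/24 ≈ 793.96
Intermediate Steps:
J(f, A) = 1/(-9 + A)
B(H) = -15 + H (B(H) = H + 3*(-5) = H - 15 = -15 + H)
(B(-41) + J(52, -15)) + 850 = ((-15 - 41) + 1/(-9 - 15)) + 850 = (-56 + 1/(-24)) + 850 = (-56 - 1/24) + 850 = -1345/24 + 850 = 19055/24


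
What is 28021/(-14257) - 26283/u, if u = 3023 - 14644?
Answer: 49084690/165680597 ≈ 0.29626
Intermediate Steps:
u = -11621
28021/(-14257) - 26283/u = 28021/(-14257) - 26283/(-11621) = 28021*(-1/14257) - 26283*(-1/11621) = -28021/14257 + 26283/11621 = 49084690/165680597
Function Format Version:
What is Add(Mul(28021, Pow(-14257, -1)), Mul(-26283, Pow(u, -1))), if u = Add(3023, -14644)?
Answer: Rational(49084690, 165680597) ≈ 0.29626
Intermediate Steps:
u = -11621
Add(Mul(28021, Pow(-14257, -1)), Mul(-26283, Pow(u, -1))) = Add(Mul(28021, Pow(-14257, -1)), Mul(-26283, Pow(-11621, -1))) = Add(Mul(28021, Rational(-1, 14257)), Mul(-26283, Rational(-1, 11621))) = Add(Rational(-28021, 14257), Rational(26283, 11621)) = Rational(49084690, 165680597)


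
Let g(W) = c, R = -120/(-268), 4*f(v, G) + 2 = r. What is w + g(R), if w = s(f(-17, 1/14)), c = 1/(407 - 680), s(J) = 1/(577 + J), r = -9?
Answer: -1205/627081 ≈ -0.0019216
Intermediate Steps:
f(v, G) = -11/4 (f(v, G) = -½ + (¼)*(-9) = -½ - 9/4 = -11/4)
R = 30/67 (R = -120*(-1/268) = 30/67 ≈ 0.44776)
c = -1/273 (c = 1/(-273) = -1/273 ≈ -0.0036630)
g(W) = -1/273
w = 4/2297 (w = 1/(577 - 11/4) = 1/(2297/4) = 4/2297 ≈ 0.0017414)
w + g(R) = 4/2297 - 1/273 = -1205/627081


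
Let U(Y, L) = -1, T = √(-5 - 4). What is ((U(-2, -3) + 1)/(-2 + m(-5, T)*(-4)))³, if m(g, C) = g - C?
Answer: 0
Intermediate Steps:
T = 3*I (T = √(-9) = 3*I ≈ 3.0*I)
((U(-2, -3) + 1)/(-2 + m(-5, T)*(-4)))³ = ((-1 + 1)/(-2 + (-5 - 3*I)*(-4)))³ = (0/(-2 + (-5 - 3*I)*(-4)))³ = (0/(-2 + (20 + 12*I)))³ = (0/(18 + 12*I))³ = (0*((18 - 12*I)/468))³ = 0³ = 0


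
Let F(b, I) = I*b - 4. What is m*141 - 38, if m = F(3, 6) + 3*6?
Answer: 4474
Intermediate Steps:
F(b, I) = -4 + I*b
m = 32 (m = (-4 + 6*3) + 3*6 = (-4 + 18) + 18 = 14 + 18 = 32)
m*141 - 38 = 32*141 - 38 = 4512 - 38 = 4474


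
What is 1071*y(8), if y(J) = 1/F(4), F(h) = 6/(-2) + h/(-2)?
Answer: -1071/5 ≈ -214.20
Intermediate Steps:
F(h) = -3 - h/2 (F(h) = 6*(-1/2) + h*(-1/2) = -3 - h/2)
y(J) = -1/5 (y(J) = 1/(-3 - 1/2*4) = 1/(-3 - 2) = 1/(-5) = 1*(-1/5) = -1/5)
1071*y(8) = 1071*(-1/5) = -1071/5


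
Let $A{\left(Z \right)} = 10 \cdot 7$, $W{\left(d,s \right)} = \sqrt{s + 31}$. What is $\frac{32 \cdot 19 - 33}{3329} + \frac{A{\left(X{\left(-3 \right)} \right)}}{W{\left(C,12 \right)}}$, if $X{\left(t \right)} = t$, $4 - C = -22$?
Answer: $\frac{575}{3329} + \frac{70 \sqrt{43}}{43} \approx 10.848$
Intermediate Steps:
$C = 26$ ($C = 4 - -22 = 4 + 22 = 26$)
$W{\left(d,s \right)} = \sqrt{31 + s}$
$A{\left(Z \right)} = 70$
$\frac{32 \cdot 19 - 33}{3329} + \frac{A{\left(X{\left(-3 \right)} \right)}}{W{\left(C,12 \right)}} = \frac{32 \cdot 19 - 33}{3329} + \frac{70}{\sqrt{31 + 12}} = \left(608 - 33\right) \frac{1}{3329} + \frac{70}{\sqrt{43}} = 575 \cdot \frac{1}{3329} + 70 \frac{\sqrt{43}}{43} = \frac{575}{3329} + \frac{70 \sqrt{43}}{43}$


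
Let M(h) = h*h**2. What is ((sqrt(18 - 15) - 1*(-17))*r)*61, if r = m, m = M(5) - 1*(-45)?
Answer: 176290 + 10370*sqrt(3) ≈ 1.9425e+5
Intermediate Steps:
M(h) = h**3
m = 170 (m = 5**3 - 1*(-45) = 125 + 45 = 170)
r = 170
((sqrt(18 - 15) - 1*(-17))*r)*61 = ((sqrt(18 - 15) - 1*(-17))*170)*61 = ((sqrt(3) + 17)*170)*61 = ((17 + sqrt(3))*170)*61 = (2890 + 170*sqrt(3))*61 = 176290 + 10370*sqrt(3)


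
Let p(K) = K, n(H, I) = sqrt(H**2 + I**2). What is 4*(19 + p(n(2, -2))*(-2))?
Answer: 76 - 16*sqrt(2) ≈ 53.373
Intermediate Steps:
4*(19 + p(n(2, -2))*(-2)) = 4*(19 + sqrt(2**2 + (-2)**2)*(-2)) = 4*(19 + sqrt(4 + 4)*(-2)) = 4*(19 + sqrt(8)*(-2)) = 4*(19 + (2*sqrt(2))*(-2)) = 4*(19 - 4*sqrt(2)) = 76 - 16*sqrt(2)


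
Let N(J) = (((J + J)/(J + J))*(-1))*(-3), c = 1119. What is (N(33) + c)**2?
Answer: 1258884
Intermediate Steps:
N(J) = 3 (N(J) = (((2*J)/((2*J)))*(-1))*(-3) = (((2*J)*(1/(2*J)))*(-1))*(-3) = (1*(-1))*(-3) = -1*(-3) = 3)
(N(33) + c)**2 = (3 + 1119)**2 = 1122**2 = 1258884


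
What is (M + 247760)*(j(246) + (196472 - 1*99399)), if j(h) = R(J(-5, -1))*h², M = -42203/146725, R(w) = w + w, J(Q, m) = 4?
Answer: 21128134807360197/146725 ≈ 1.4400e+11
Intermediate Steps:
R(w) = 2*w
M = -42203/146725 (M = -42203*1/146725 = -42203/146725 ≈ -0.28763)
j(h) = 8*h² (j(h) = (2*4)*h² = 8*h²)
(M + 247760)*(j(246) + (196472 - 1*99399)) = (-42203/146725 + 247760)*(8*246² + (196472 - 1*99399)) = 36352543797*(8*60516 + (196472 - 99399))/146725 = 36352543797*(484128 + 97073)/146725 = (36352543797/146725)*581201 = 21128134807360197/146725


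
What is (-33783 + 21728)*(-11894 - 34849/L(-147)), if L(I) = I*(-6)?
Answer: 126883178635/882 ≈ 1.4386e+8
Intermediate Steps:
L(I) = -6*I
(-33783 + 21728)*(-11894 - 34849/L(-147)) = (-33783 + 21728)*(-11894 - 34849/((-6*(-147)))) = -12055*(-11894 - 34849/882) = -12055*(-10525357/882) = 126883178635/882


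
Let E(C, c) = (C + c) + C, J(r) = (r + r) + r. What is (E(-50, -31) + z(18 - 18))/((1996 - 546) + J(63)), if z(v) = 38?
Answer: -93/1639 ≈ -0.056742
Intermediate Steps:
J(r) = 3*r (J(r) = 2*r + r = 3*r)
E(C, c) = c + 2*C
(E(-50, -31) + z(18 - 18))/((1996 - 546) + J(63)) = ((-31 + 2*(-50)) + 38)/((1996 - 546) + 3*63) = ((-31 - 100) + 38)/(1450 + 189) = (-131 + 38)/1639 = -93*1/1639 = -93/1639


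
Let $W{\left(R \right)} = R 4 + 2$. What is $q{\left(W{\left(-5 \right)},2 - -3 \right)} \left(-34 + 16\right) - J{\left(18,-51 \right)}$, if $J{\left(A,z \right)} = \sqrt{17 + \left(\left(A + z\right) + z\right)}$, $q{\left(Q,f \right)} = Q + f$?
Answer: $234 - i \sqrt{67} \approx 234.0 - 8.1853 i$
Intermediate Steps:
$W{\left(R \right)} = 2 + 4 R$ ($W{\left(R \right)} = 4 R + 2 = 2 + 4 R$)
$J{\left(A,z \right)} = \sqrt{17 + A + 2 z}$ ($J{\left(A,z \right)} = \sqrt{17 + \left(A + 2 z\right)} = \sqrt{17 + A + 2 z}$)
$q{\left(W{\left(-5 \right)},2 - -3 \right)} \left(-34 + 16\right) - J{\left(18,-51 \right)} = \left(\left(2 + 4 \left(-5\right)\right) + \left(2 - -3\right)\right) \left(-34 + 16\right) - \sqrt{17 + 18 + 2 \left(-51\right)} = \left(\left(2 - 20\right) + \left(2 + 3\right)\right) \left(-18\right) - \sqrt{17 + 18 - 102} = \left(-18 + 5\right) \left(-18\right) - \sqrt{-67} = \left(-13\right) \left(-18\right) - i \sqrt{67} = 234 - i \sqrt{67}$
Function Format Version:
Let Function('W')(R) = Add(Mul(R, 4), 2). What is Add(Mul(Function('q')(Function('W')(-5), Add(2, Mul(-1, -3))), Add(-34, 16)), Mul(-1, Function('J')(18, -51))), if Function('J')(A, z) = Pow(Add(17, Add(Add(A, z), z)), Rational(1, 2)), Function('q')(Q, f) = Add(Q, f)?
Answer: Add(234, Mul(-1, I, Pow(67, Rational(1, 2)))) ≈ Add(234.00, Mul(-8.1853, I))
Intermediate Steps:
Function('W')(R) = Add(2, Mul(4, R)) (Function('W')(R) = Add(Mul(4, R), 2) = Add(2, Mul(4, R)))
Function('J')(A, z) = Pow(Add(17, A, Mul(2, z)), Rational(1, 2)) (Function('J')(A, z) = Pow(Add(17, Add(A, Mul(2, z))), Rational(1, 2)) = Pow(Add(17, A, Mul(2, z)), Rational(1, 2)))
Add(Mul(Function('q')(Function('W')(-5), Add(2, Mul(-1, -3))), Add(-34, 16)), Mul(-1, Function('J')(18, -51))) = Add(Mul(Add(Add(2, Mul(4, -5)), Add(2, Mul(-1, -3))), Add(-34, 16)), Mul(-1, Pow(Add(17, 18, Mul(2, -51)), Rational(1, 2)))) = Add(Mul(Add(Add(2, -20), Add(2, 3)), -18), Mul(-1, Pow(Add(17, 18, -102), Rational(1, 2)))) = Add(Mul(Add(-18, 5), -18), Mul(-1, Pow(-67, Rational(1, 2)))) = Add(Mul(-13, -18), Mul(-1, Mul(I, Pow(67, Rational(1, 2))))) = Add(234, Mul(-1, I, Pow(67, Rational(1, 2))))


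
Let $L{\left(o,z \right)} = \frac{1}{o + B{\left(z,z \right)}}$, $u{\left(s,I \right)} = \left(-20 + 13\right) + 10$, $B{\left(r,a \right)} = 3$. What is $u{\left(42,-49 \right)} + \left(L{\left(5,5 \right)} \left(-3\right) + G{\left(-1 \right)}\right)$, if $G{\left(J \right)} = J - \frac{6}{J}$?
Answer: $\frac{61}{8} \approx 7.625$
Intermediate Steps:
$u{\left(s,I \right)} = 3$ ($u{\left(s,I \right)} = -7 + 10 = 3$)
$G{\left(J \right)} = J - \frac{6}{J}$
$L{\left(o,z \right)} = \frac{1}{3 + o}$ ($L{\left(o,z \right)} = \frac{1}{o + 3} = \frac{1}{3 + o}$)
$u{\left(42,-49 \right)} + \left(L{\left(5,5 \right)} \left(-3\right) + G{\left(-1 \right)}\right) = 3 - \left(1 - 6 - \frac{1}{3 + 5} \left(-3\right)\right) = 3 + \left(\frac{1}{8} \left(-3\right) - -5\right) = 3 + \left(\frac{1}{8} \left(-3\right) + \left(-1 + 6\right)\right) = 3 + \left(- \frac{3}{8} + 5\right) = 3 + \frac{37}{8} = \frac{61}{8}$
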